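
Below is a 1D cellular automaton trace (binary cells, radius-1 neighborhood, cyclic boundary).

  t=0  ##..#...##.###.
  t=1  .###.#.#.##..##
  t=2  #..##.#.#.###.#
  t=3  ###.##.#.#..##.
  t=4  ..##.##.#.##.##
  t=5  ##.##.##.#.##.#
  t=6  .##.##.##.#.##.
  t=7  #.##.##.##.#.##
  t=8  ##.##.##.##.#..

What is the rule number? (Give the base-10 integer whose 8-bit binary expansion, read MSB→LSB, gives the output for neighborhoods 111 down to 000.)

  nb ###: next=.  (t=0,i=12, bit7=0)
  nb ##.: next=#  (t=0,i=1, bit6=1)
  nb #.#: next=#  (t=0,i=10, bit5=1)
  nb #..: next=#  (t=0,i=2, bit4=1)
  nb .##: next=.  (t=0,i=0, bit3=0)
  nb .#.: next=.  (t=0,i=4, bit2=0)
  nb ..#: next=#  (t=0,i=3, bit1=1)
  nb ...: next=.  (t=0,i=6, bit0=0)
  bits 01110010 = 114

114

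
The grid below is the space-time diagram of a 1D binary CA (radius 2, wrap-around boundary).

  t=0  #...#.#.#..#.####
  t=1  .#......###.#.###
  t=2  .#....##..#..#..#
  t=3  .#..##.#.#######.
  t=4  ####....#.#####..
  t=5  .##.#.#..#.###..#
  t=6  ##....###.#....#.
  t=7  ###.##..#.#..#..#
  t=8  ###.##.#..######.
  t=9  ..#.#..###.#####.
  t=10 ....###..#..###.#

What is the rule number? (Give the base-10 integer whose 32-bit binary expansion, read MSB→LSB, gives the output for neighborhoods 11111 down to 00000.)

3780942362

  [31] ##### => #  t=0,i=15
  [30] ####. => #  t=0,i=16
  [29] ###.# => #  t=1,i=10
  [28] ###.. => .  t=0,i=0
  [27] ##.## => .  t=7,i=3
  [26] ##.#. => .  t=1,i=0
  [25] ##..# => .  t=2,i=8
  [24] ##... => #  t=0,i=1
  [23] #.### => .  t=0,i=13
  [22] #.##. => #  t=5,i=1
  [21] #.#.# => .  t=0,i=6
  [20] #.#.. => #  t=0,i=8
  [19] #..## => #  t=3,i=3
  [18] #..#. => #  t=0,i=10
  [17] #...# => .  t=0,i=2
  [16] #.... => .  t=1,i=3
  [15] .#### => #  t=0,i=14
  [14] .###. => .  t=1,i=9
  [13] .##.# => .  t=3,i=5
  [12] .##.. => #  t=2,i=7
  [11] .#.## => #  t=0,i=12
  [10] .#.#. => .  t=0,i=5
  [9] .#..# => #  t=0,i=9
  [8] .#... => .  t=1,i=2
  [7] ..### => .  t=1,i=8
  [6] ..##. => .  t=2,i=6
  [5] ..#.# => .  t=0,i=4
  [4] ..#.. => #  t=2,i=10
  [3] ...## => #  t=1,i=7
  [2] ...#. => .  t=0,i=3
  [1] ....# => #  t=1,i=6
  [0] ..... => .  t=1,i=4
  bits 11100001010111001001101000011010 = 3780942362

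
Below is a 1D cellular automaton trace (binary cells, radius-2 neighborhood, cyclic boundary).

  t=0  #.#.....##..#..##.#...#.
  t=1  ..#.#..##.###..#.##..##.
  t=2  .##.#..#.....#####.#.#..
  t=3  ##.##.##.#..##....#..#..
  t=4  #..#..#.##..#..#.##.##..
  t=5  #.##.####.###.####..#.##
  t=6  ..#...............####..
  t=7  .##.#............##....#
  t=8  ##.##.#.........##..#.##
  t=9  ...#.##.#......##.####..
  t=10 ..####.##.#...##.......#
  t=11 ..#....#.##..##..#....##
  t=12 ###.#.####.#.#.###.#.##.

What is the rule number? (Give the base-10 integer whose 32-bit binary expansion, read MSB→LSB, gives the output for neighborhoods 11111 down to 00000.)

  ##### -> .   bit 31 = 0  t=2,i=15
  ####. -> .   bit 30 = 0  t=2,i=16
  ###.# -> .   bit 29 = 0  t=2,i=17
  ###.. -> .   bit 28 = 0  t=1,i=12
  ##.## -> .   bit 27 = 0  t=1,i=9
  ##.#. -> #   bit 26 = 1  t=0,i=17
  ##..# -> #   bit 25 = 1  t=0,i=10
  ##... -> .   bit 24 = 0  t=1,i=23
  #.### -> .   bit 23 = 0  t=1,i=10
  #.##. -> #   bit 22 = 1  t=1,i=17
  #.#.# -> .   bit 21 = 0  t=0,i=0
  #.#.. -> #   bit 20 = 1  t=0,i=2
  #..## -> .   bit 19 = 0  t=0,i=14
  #..#. -> #   bit 18 = 1  t=0,i=11
  #...# -> .   bit 17 = 0  t=0,i=20
  #.... -> #   bit 16 = 1  t=0,i=4
  .#### -> .   bit 15 = 0  t=2,i=14
  .###. -> .   bit 14 = 0  t=1,i=11
  .##.# -> .   bit 13 = 0  t=0,i=16
  .##.. -> .   bit 12 = 0  t=0,i=9
  .#.## -> #   bit 11 = 1  t=1,i=16
  .#.#. -> .   bit 10 = 0  t=0,i=1
  .#..# -> .   bit 9 = 0  t=0,i=13
  .#... -> .   bit 8 = 0  t=0,i=3
  ..### -> #   bit 7 = 1  t=2,i=13
  ..##. -> #   bit 6 = 1  t=0,i=8
  ..#.# -> #   bit 5 = 1  t=0,i=22
  ..#.. -> #   bit 4 = 1  t=0,i=12
  ...## -> #   bit 3 = 1  t=0,i=7
  ...#. -> #   bit 2 = 1  t=0,i=21
  ....# -> .   bit 1 = 0  t=0,i=6
  ..... -> .   bit 0 = 0  t=0,i=5
  bits 00000110010101010000100011111100 = 106236156

106236156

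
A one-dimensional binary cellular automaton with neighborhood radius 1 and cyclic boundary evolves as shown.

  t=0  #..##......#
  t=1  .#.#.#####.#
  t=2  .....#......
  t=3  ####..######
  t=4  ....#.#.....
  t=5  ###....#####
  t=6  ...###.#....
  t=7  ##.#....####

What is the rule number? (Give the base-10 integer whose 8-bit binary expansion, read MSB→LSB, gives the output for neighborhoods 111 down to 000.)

  [7] ### => .  t=1,i=6
  [6] ##. => .  t=0,i=0
  [5] #.# => .  t=1,i=0
  [4] #.. => #  t=0,i=1
  [3] .## => #  t=0,i=3
  [2] .#. => .  t=1,i=1
  [1] ..# => .  t=0,i=2
  [0] ... => #  t=0,i=6
  bits 00011001 = 25

25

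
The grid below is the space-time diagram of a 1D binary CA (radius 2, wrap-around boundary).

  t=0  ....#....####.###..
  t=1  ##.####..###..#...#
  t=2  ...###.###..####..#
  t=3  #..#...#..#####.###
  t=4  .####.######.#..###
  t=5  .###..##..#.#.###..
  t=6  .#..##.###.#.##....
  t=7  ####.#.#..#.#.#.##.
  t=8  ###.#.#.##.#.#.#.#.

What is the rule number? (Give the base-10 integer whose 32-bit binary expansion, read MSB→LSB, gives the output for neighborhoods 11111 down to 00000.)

  #####|.  b31=0 t=3,i=12
  ####.|#  b30=1 t=0,i=11
  ###.#|.  b29=0 t=0,i=12
  ###..|.  b28=0 t=0,i=16
  ##.##|.  b27=0 t=0,i=13
  ##.#.|#  b26=1 t=4,i=12
  ##..#|#  b25=1 t=1,i=7
  ##...|.  b24=0 t=0,i=17
  #.###|#  b23=1 t=0,i=14
  #.##.|.  b22=0 t=6,i=13
  #.#.#|.  b21=0 t=5,i=12
  #.#..|.  b20=0 t=4,i=13
  #..##|#  b19=1 t=1,i=8
  #..#.|#  b18=1 t=1,i=13
  #...#|.  b17=0 t=1,i=16
  #....|#  b16=1 t=0,i=6
  .####|#  b15=1 t=0,i=10
  .###.|.  b14=0 t=0,i=15
  .##.#|#  b13=1 t=6,i=5
  .##..|#  b12=1 t=5,i=7
  .#.##|#  b11=1 t=5,i=13
  .#.#.|#  b10=1 t=5,i=11
  .#..#|#  b9=1 t=3,i=8
  .#...|#  b8=1 t=0,i=5
  ..###|#  b7=1 t=0,i=9
  ..##.|.  b6=0 t=5,i=6
  ..#.#|.  b5=0 t=5,i=10
  ..#..|#  b4=1 t=0,i=4
  ...##|.  b3=0 t=0,i=8
  ...#.|#  b2=1 t=0,i=3
  ....#|.  b1=0 t=0,i=2
  .....|#  b0=1 t=0,i=0
  bits 01000110100011011011111110010101 = 1183694741

1183694741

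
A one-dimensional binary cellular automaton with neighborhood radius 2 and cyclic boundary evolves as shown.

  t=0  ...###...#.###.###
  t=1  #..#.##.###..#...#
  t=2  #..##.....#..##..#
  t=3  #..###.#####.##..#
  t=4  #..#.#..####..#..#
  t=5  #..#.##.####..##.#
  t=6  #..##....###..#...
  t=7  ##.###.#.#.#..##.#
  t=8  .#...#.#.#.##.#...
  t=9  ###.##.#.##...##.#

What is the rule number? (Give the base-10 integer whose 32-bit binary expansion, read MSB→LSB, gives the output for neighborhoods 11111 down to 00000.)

  #####|#  b31=1 t=3,i=9
  ####.|#  b30=1 t=3,i=10
  ###.#|#  b29=1 t=0,i=13
  ###..|#  b28=1 t=0,i=5
  ##.##|.  b27=0 t=0,i=14
  ##.#.|.  b26=0 t=7,i=6
  ##..#|.  b25=0 t=1,i=1
  ##...|#  b24=1 t=0,i=0
  #.###|.  b23=0 t=0,i=11
  #.##.|.  b22=0 t=1,i=5
  #.#.#|#  b21=1 t=7,i=7
  #.#..|#  b20=1 t=4,i=5
  #..##|.  b19=0 t=2,i=2
  #..#.|.  b18=0 t=1,i=2
  #...#|.  b17=0 t=0,i=1
  #....|.  b16=0 t=2,i=6
  .####|#  b15=1 t=3,i=8
  .###.|.  b14=0 t=0,i=4
  .##.#|.  b13=0 t=1,i=6
  .##..|#  b12=1 t=1,i=0
  .#.##|#  b11=1 t=0,i=10
  .#.#.|.  b10=0 t=4,i=4
  .#..#|#  b9=1 t=2,i=11
  .#...|#  b8=1 t=1,i=14
  ..###|#  b7=1 t=0,i=3
  ..##.|#  b6=1 t=1,i=17
  ..#.#|#  b5=1 t=0,i=9
  ..#..|#  b4=1 t=1,i=13
  ...##|.  b3=0 t=0,i=2
  ...#.|#  b2=1 t=0,i=8
  ....#|#  b1=1 t=2,i=8
  .....|#  b0=1 t=2,i=7
  bits 11110001001100001001101111110111 = 4046494711

4046494711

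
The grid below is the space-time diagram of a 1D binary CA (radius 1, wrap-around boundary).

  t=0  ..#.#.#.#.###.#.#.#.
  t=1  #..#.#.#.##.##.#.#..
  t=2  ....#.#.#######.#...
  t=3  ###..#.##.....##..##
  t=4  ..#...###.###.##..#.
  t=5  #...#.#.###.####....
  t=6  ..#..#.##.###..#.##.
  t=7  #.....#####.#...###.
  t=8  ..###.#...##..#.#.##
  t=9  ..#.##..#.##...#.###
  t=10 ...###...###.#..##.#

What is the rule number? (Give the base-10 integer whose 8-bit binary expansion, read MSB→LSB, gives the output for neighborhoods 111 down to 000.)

105

  nb ###: next=.  (t=0,i=11, bit7=0)
  nb ##.: next=#  (t=0,i=12, bit6=1)
  nb #.#: next=#  (t=0,i=3, bit5=1)
  nb #..: next=.  (t=0,i=19, bit4=0)
  nb .##: next=#  (t=0,i=10, bit3=1)
  nb .#.: next=.  (t=0,i=2, bit2=0)
  nb ..#: next=.  (t=0,i=1, bit1=0)
  nb ...: next=#  (t=0,i=0, bit0=1)
  bits 01101001 = 105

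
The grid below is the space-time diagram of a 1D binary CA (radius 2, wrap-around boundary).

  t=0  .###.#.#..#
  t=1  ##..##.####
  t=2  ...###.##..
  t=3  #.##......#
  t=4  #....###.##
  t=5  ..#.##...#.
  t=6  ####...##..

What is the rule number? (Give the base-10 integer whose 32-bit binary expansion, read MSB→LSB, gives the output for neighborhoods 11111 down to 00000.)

79669997

  ##### -> .   bit 31 = 0  t=1,i=9
  ####. -> .   bit 30 = 0  t=1,i=0
  ###.# -> .   bit 29 = 0  t=0,i=3
  ###.. -> .   bit 28 = 0  t=1,i=1
  ##.## -> .   bit 27 = 0  t=1,i=6
  ##.#. -> #   bit 26 = 1  t=0,i=4
  ##..# -> .   bit 25 = 0  t=1,i=2
  ##... -> .   bit 24 = 0  t=2,i=9
  #.### -> #   bit 23 = 1  t=0,i=1
  #.##. -> .   bit 22 = 0  t=2,i=7
  #.#.# -> #   bit 21 = 1  t=0,i=5
  #.#.. -> #   bit 20 = 1  t=0,i=7
  #..## -> #   bit 19 = 1  t=1,i=3
  #..#. -> #   bit 18 = 1  t=0,i=9
  #...# -> #   bit 17 = 1  t=5,i=0
  #.... -> #   bit 16 = 1  t=2,i=10
  .#### -> #   bit 15 = 1  t=1,i=8
  .###. -> .   bit 14 = 0  t=0,i=2
  .##.# -> #   bit 13 = 1  t=1,i=5
  .##.. -> .   bit 12 = 0  t=2,i=8
  .#.## -> #   bit 11 = 1  t=0,i=0
  .#.#. -> .   bit 10 = 0  t=0,i=6
  .#..# -> #   bit 9 = 1  t=0,i=8
  .#... -> .   bit 8 = 0  t=5,i=10
  ..### -> #   bit 7 = 1  t=2,i=3
  ..##. -> #   bit 6 = 1  t=1,i=4
  ..#.# -> #   bit 5 = 1  t=0,i=10
  ..#.. -> .   bit 4 = 0  t=5,i=9
  ...## -> #   bit 3 = 1  t=2,i=2
  ...#. -> #   bit 2 = 1  t=5,i=1
  ....# -> .   bit 1 = 0  t=2,i=1
  ..... -> #   bit 0 = 1  t=2,i=0
  bits 00000100101111111010101011101101 = 79669997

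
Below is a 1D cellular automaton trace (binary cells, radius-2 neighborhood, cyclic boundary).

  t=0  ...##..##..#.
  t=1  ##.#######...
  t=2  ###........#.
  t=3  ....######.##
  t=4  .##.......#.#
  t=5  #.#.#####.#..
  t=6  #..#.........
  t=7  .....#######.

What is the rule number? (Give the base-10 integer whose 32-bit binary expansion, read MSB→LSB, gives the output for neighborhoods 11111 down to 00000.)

  nb #####: next=.  (t=1,i=5, bit31=0)
  nb ####.: next=.  (t=1,i=8, bit30=0)
  nb ###.#: next=.  (t=3,i=9, bit29=0)
  nb ###..: next=.  (t=1,i=9, bit28=0)
  nb ##.##: next=#  (t=1,i=2, bit27=1)
  nb ##.#.: next=.  (t=5,i=9, bit26=0)
  nb ##..#: next=#  (t=0,i=5, bit25=1)
  nb ##...: next=.  (t=1,i=10, bit24=0)
  nb #.###: next=.  (t=1,i=3, bit23=0)
  nb #.##.: next=.  (t=3,i=11, bit22=0)
  nb #.#.#: next=.  (t=4,i=12, bit21=0)
  nb #.#..: next=.  (t=5,i=10, bit20=0)
  nb #..##: next=#  (t=0,i=6, bit19=1)
  nb #..#.: next=.  (t=0,i=10, bit18=0)
  nb #...#: next=#  (t=1,i=11, bit17=1)
  nb #....: next=#  (t=0,i=0, bit16=1)
  nb .####: next=.  (t=1,i=4, bit15=0)
  nb .###.: next=.  (t=2,i=1, bit14=0)
  nb .##.#: next=#  (t=1,i=1, bit13=1)
  nb .##..: next=#  (t=0,i=4, bit12=1)
  nb .#.##: next=#  (t=2,i=12, bit11=1)
  nb .#.#.: next=.  (t=4,i=11, bit10=0)
  nb .#..#: next=.  (t=5,i=11, bit9=0)
  nb .#...: next=.  (t=0,i=12, bit8=0)
  nb ..###: next=.  (t=3,i=4, bit7=0)
  nb ..##.: next=#  (t=0,i=3, bit6=1)
  nb ..#.#: next=#  (t=2,i=11, bit5=1)
  nb ..#..: next=.  (t=0,i=11, bit4=0)
  nb ...##: next=.  (t=0,i=2, bit3=0)
  nb ...#.: next=.  (t=2,i=10, bit2=0)
  nb ....#: next=#  (t=0,i=1, bit1=1)
  nb .....: next=#  (t=2,i=5, bit0=1)
  bits 00001010000010110011100001100011 = 168507491

168507491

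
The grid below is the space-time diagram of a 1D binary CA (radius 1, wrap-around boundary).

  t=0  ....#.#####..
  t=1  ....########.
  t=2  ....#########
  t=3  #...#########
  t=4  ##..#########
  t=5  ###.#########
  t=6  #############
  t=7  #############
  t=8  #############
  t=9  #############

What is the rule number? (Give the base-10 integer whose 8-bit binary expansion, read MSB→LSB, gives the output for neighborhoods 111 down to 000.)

252

  nb ###: next=#  (t=0,i=7, bit7=1)
  nb ##.: next=#  (t=0,i=10, bit6=1)
  nb #.#: next=#  (t=0,i=5, bit5=1)
  nb #..: next=#  (t=0,i=11, bit4=1)
  nb .##: next=#  (t=0,i=6, bit3=1)
  nb .#.: next=#  (t=0,i=4, bit2=1)
  nb ..#: next=.  (t=0,i=3, bit1=0)
  nb ...: next=.  (t=0,i=0, bit0=0)
  bits 11111100 = 252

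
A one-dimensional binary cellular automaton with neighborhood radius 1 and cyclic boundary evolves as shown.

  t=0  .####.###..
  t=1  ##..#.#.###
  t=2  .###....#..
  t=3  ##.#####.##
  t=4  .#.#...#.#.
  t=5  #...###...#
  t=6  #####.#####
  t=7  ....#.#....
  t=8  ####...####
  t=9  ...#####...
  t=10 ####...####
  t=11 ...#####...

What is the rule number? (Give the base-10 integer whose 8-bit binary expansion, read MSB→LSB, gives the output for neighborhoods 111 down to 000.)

  ### -> .   bit 7 = 0  t=0,i=2
  ##. -> #   bit 6 = 1  t=0,i=4
  #.# -> .   bit 5 = 0  t=0,i=5
  #.. -> #   bit 4 = 1  t=0,i=9
  .## -> #   bit 3 = 1  t=0,i=1
  .#. -> .   bit 2 = 0  t=1,i=4
  ..# -> #   bit 1 = 1  t=0,i=0
  ... -> #   bit 0 = 1  t=0,i=10
  bits 01011011 = 91

91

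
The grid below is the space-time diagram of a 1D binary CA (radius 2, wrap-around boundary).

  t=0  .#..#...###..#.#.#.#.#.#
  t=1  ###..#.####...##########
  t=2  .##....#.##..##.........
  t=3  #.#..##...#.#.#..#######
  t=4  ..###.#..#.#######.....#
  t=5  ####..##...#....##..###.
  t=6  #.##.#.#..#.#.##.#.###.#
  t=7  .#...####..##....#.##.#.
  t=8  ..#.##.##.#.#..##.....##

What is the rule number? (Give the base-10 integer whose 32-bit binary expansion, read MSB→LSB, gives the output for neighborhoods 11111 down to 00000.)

1488476047

  #####|.  b31=0 t=1,i=0
  ####.|#  b30=1 t=1,i=1
  ###.#|.  b29=0 t=3,i=0
  ###..|#  b28=1 t=0,i=10
  ##.##|#  b27=1 t=5,i=23
  ##.#.|.  b26=0 t=3,i=1
  ##..#|.  b25=0 t=0,i=11
  ##...|.  b24=0 t=1,i=11
  #.###|#  b23=1 t=1,i=7
  #.##.|.  b22=0 t=2,i=9
  #.#.#|#  b21=1 t=0,i=15
  #.#..|#  b20=1 t=0,i=1
  #..##|#  b19=1 t=2,i=12
  #..#.|.  b18=0 t=0,i=3
  #...#|.  b17=0 t=0,i=6
  #....|.  b16=0 t=2,i=4
  .####|.  b15=0 t=1,i=8
  .###.|#  b14=1 t=0,i=9
  .##.#|.  b13=0 t=6,i=0
  .##..|#  b12=1 t=2,i=2
  .#.##|.  b11=0 t=1,i=6
  .#.#.|#  b10=1 t=0,i=0
  .#..#|#  b9=1 t=0,i=2
  .#...|#  b8=1 t=0,i=5
  ..###|#  b7=1 t=0,i=8
  ..##.|.  b6=0 t=2,i=1
  ..#.#|.  b5=0 t=0,i=13
  ..#..|.  b4=0 t=0,i=4
  ...##|#  b3=1 t=0,i=7
  ...#.|#  b2=1 t=2,i=6
  ....#|#  b1=1 t=2,i=5
  .....|#  b0=1 t=2,i=17
  bits 01011000101110000101011110001111 = 1488476047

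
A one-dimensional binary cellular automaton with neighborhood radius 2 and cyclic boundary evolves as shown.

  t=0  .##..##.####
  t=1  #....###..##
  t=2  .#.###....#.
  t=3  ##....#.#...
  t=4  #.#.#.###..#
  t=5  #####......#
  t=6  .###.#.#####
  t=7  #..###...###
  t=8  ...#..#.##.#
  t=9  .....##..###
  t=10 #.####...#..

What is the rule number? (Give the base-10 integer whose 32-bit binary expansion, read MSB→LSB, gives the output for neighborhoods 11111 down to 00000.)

3979617515

  [31] ##### => #  t=5,i=1
  [30] ####. => #  t=0,i=10
  [29] ###.# => #  t=0,i=11
  [28] ###.. => .  t=1,i=0
  [27] ##.## => #  t=0,i=0
  [26] ##.#. => #  t=4,i=1
  [25] ##..# => .  t=0,i=3
  [24] ##... => #  t=1,i=1
  [23] #.### => .  t=0,i=8
  [22] #.##. => .  t=0,i=1
  [21] #.#.# => #  t=4,i=2
  [20] #.#.. => #  t=3,i=8
  [19] #..## => .  t=0,i=4
  [18] #..#. => #  t=2,i=0
  [17] #...# => .  t=3,i=10
  [16] #.... => .  t=1,i=2
  [15] .#### => .  t=0,i=9
  [14] .###. => .  t=1,i=6
  [13] .##.# => #  t=0,i=6
  [12] .##.. => .  t=0,i=2
  [11] .#.## => .  t=2,i=2
  [10] .#.#. => #  t=3,i=7
  [9] .#..# => .  t=2,i=11
  [8] .#... => .  t=3,i=9
  [7] ..### => #  t=1,i=5
  [6] ..##. => #  t=0,i=5
  [5] ..#.# => #  t=2,i=1
  [4] ..#.. => .  t=2,i=10
  [3] ...## => #  t=1,i=4
  [2] ...#. => .  t=2,i=9
  [1] ....# => #  t=1,i=3
  [0] ..... => #  t=5,i=7
  bits 11101101001101000010010011101011 = 3979617515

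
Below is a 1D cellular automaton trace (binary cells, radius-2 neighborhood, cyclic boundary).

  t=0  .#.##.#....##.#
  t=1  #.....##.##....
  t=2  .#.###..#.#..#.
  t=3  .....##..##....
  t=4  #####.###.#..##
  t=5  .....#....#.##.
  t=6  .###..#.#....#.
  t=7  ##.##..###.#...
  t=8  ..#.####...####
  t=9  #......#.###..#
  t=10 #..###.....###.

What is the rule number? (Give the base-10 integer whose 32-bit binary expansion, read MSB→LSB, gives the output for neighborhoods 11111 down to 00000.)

437917067

  [31] ##### => .  t=4,i=0
  [30] ####. => .  t=4,i=3
  [29] ###.# => .  t=4,i=4
  [28] ###.. => #  t=2,i=5
  [27] ##.## => #  t=1,i=8
  [26] ##.#. => .  t=0,i=5
  [25] ##..# => #  t=2,i=6
  [24] ##... => .  t=1,i=11
  [23] #.### => .  t=2,i=3
  [22] #.##. => .  t=0,i=3
  [21] #.#.# => .  t=0,i=1
  [20] #.#.. => #  t=0,i=6
  [19] #..## => #  t=3,i=8
  [18] #..#. => .  t=2,i=0
  [17] #...# => #  t=7,i=13
  [16] #.... => .  t=0,i=8
  [15] .#### => .  t=4,i=14
  [14] .###. => .  t=2,i=4
  [13] .##.# => .  t=0,i=4
  [12] .##.. => #  t=1,i=10
  [11] .#.## => .  t=0,i=2
  [10] .#.#. => #  t=0,i=0
  [9] .#..# => .  t=2,i=11
  [8] .#... => #  t=0,i=7
  [7] ..### => #  t=4,i=13
  [6] ..##. => .  t=0,i=11
  [5] ..#.# => .  t=2,i=1
  [4] ..#.. => .  t=1,i=0
  [3] ...## => #  t=0,i=10
  [2] ...#. => .  t=1,i=14
  [1] ....# => #  t=0,i=9
  [0] ..... => #  t=1,i=3
  bits 00011010000110100001010110001011 = 437917067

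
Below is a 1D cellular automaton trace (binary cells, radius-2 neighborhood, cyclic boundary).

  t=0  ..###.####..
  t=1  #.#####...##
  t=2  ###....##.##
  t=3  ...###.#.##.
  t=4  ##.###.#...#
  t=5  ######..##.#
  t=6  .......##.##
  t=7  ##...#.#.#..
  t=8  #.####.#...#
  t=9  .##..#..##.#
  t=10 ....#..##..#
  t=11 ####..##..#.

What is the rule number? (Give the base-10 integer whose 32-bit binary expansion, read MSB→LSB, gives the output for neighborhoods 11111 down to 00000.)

  #####|.  b31=0 t=1,i=4
  ####.|.  b30=0 t=0,i=8
  ###.#|#  b29=1 t=0,i=4
  ###..|.  b28=0 t=0,i=9
  ##.##|#  b27=1 t=0,i=5
  ##.#.|.  b26=0 t=3,i=6
  ##..#|.  b25=0 t=5,i=6
  ##...|#  b24=1 t=0,i=10
  #.###|#  b23=1 t=0,i=6
  #.##.|.  b22=0 t=3,i=9
  #.#.#|#  b21=1 t=3,i=7
  #.#..|.  b20=0 t=4,i=7
  #..##|#  b19=1 t=5,i=7
  #..#.|#  b18=1 t=9,i=4
  #...#|#  b17=1 t=1,i=8
  #....|#  b16=1 t=0,i=11
  .####|.  b15=0 t=0,i=7
  .###.|#  b14=1 t=0,i=3
  .##.#|.  b13=0 t=2,i=8
  .##..|.  b12=0 t=3,i=10
  .#.##|.  b11=0 t=3,i=8
  .#.#.|.  b10=0 t=7,i=6
  .#..#|.  b9=0 t=7,i=10
  .#...|#  b8=1 t=4,i=8
  ..###|#  b7=1 t=0,i=2
  ..##.|#  b6=1 t=2,i=7
  ..#.#|#  b5=1 t=7,i=5
  ..#..|.  b4=0 t=9,i=5
  ...##|.  b3=0 t=0,i=1
  ...#.|#  b2=1 t=7,i=4
  ....#|#  b1=1 t=0,i=0
  .....|.  b0=0 t=6,i=2
  bits 00101001101011110100000111100110 = 699351526

699351526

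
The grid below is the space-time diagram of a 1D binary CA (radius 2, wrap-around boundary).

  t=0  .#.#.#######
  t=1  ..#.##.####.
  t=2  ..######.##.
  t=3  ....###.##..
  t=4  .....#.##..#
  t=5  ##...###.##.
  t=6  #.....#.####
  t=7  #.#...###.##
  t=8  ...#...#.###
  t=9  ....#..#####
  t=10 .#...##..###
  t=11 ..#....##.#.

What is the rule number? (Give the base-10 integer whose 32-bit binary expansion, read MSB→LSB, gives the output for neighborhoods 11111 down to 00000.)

  ##### -> #   bit 31 = 1  t=0,i=7
  ####. -> #   bit 30 = 1  t=0,i=10
  ###.# -> .   bit 29 = 0  t=0,i=11
  ###.. -> #   bit 28 = 1  t=1,i=10
  ##.## -> #   bit 27 = 1  t=1,i=6
  ##.#. -> .   bit 26 = 0  t=0,i=0
  ##..# -> #   bit 25 = 1  t=4,i=9
  ##... -> .   bit 24 = 0  t=1,i=11
  #.### -> #   bit 23 = 1  t=0,i=5
  #.##. -> #   bit 22 = 1  t=1,i=4
  #.#.# -> .   bit 21 = 0  t=0,i=1
  #.#.. -> .   bit 20 = 0  t=7,i=2
  #..## -> #   bit 19 = 1  t=9,i=6
  #..#. -> #   bit 18 = 1  t=4,i=10
  #...# -> .   bit 17 = 0  t=1,i=0
  #.... -> #   bit 16 = 1  t=3,i=11
  .#### -> .   bit 15 = 0  t=0,i=6
  .###. -> #   bit 14 = 1  t=3,i=5
  .##.# -> #   bit 13 = 1  t=1,i=5
  .##.. -> .   bit 12 = 0  t=2,i=10
  .#.## -> #   bit 11 = 1  t=0,i=4
  .#.#. -> #   bit 10 = 1  t=0,i=2
  .#..# -> #   bit 9 = 1  t=9,i=5
  .#... -> #   bit 8 = 1  t=4,i=0
  ..### -> .   bit 7 = 0  t=2,i=2
  ..##. -> .   bit 6 = 0  t=10,i=5
  ..#.# -> #   bit 5 = 1  t=1,i=2
  ..#.. -> .   bit 4 = 0  t=4,i=11
  ...## -> .   bit 3 = 0  t=2,i=1
  ...#. -> .   bit 2 = 0  t=1,i=1
  ....# -> .   bit 1 = 0  t=3,i=2
  ..... -> .   bit 0 = 0  t=3,i=0
  bits 11011010110011010110111100100000 = 3670896416

3670896416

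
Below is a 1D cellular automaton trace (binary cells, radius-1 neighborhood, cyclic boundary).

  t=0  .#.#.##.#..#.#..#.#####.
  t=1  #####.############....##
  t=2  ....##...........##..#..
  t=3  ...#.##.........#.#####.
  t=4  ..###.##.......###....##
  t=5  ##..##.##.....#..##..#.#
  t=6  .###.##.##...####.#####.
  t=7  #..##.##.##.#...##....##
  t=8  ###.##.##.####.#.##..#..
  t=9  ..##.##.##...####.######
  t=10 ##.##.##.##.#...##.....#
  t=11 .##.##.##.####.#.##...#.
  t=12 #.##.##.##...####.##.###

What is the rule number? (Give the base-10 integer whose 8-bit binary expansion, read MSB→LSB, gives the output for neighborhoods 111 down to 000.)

  [7] ### => .  t=0,i=19
  [6] ##. => #  t=0,i=6
  [5] #.# => #  t=0,i=2
  [4] #.. => #  t=0,i=9
  [3] .## => .  t=0,i=5
  [2] .#. => #  t=0,i=1
  [1] ..# => #  t=0,i=0
  [0] ... => .  t=1,i=19
  bits 01110110 = 118

118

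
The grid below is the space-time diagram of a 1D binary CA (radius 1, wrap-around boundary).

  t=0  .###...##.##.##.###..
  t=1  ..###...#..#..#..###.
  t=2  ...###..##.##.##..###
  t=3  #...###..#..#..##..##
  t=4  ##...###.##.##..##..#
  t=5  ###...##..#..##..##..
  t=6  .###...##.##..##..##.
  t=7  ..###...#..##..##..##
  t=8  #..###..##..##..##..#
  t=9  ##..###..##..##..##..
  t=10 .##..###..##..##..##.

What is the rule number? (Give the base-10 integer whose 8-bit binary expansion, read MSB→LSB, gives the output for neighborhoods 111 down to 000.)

212

  ###|#  b7=1 t=0,i=2
  ##.|#  b6=1 t=0,i=3
  #.#|.  b5=0 t=0,i=9
  #..|#  b4=1 t=0,i=4
  .##|.  b3=0 t=0,i=1
  .#.|#  b2=1 t=1,i=8
  ..#|.  b1=0 t=0,i=0
  ...|.  b0=0 t=0,i=5
  bits 11010100 = 212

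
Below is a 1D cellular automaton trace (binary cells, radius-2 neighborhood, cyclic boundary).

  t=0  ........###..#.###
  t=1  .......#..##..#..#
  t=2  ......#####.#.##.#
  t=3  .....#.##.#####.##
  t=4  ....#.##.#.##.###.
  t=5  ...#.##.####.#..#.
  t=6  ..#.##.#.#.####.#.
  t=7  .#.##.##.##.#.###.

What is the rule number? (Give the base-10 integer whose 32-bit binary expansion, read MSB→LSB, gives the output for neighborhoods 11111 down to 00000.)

  #####|#  b31=1 t=2,i=8
  ####.|.  b30=0 t=2,i=9
  ###.#|#  b29=1 t=2,i=10
  ###..|#  b28=1 t=0,i=10
  ##.##|#  b27=1 t=3,i=9
  ##.#.|#  b26=1 t=2,i=11
  ##..#|#  b25=1 t=0,i=11
  ##...|.  b24=0 t=0,i=0
  #.###|.  b23=0 t=0,i=15
  #.##.|#  b22=1 t=2,i=14
  #.#.#|#  b21=1 t=2,i=12
  #.#..|#  b20=1 t=2,i=17
  #..##|#  b19=1 t=1,i=9
  #..#.|.  b18=0 t=0,i=12
  #...#|.  b17=0 t=6,i=0
  #....|.  b16=0 t=0,i=1
  .####|#  b15=1 t=2,i=7
  .###.|.  b14=0 t=0,i=9
  .##.#|.  b13=0 t=2,i=15
  .##..|.  b12=0 t=1,i=11
  .#.##|#  b11=1 t=0,i=14
  .#.#.|.  b10=0 t=6,i=8
  .#..#|#  b9=1 t=1,i=8
  .#...|.  b8=0 t=1,i=0
  ..###|.  b7=0 t=0,i=8
  ..##.|#  b6=1 t=1,i=10
  ..#.#|.  b5=0 t=0,i=13
  ..#..|#  b4=1 t=1,i=7
  ...##|#  b3=1 t=0,i=7
  ...#.|#  b2=1 t=1,i=6
  ....#|.  b1=0 t=0,i=6
  .....|.  b0=0 t=0,i=2
  bits 10111110011110001000101001011100 = 3195570780

3195570780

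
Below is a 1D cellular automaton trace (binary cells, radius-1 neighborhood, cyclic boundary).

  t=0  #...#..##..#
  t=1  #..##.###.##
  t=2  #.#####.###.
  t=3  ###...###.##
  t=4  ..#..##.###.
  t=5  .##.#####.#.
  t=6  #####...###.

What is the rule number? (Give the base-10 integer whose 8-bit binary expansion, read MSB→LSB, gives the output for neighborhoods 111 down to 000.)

  ### -> .   bit 7 = 0  t=1,i=7
  ##. -> #   bit 6 = 1  t=0,i=0
  #.# -> #   bit 5 = 1  t=1,i=5
  #.. -> .   bit 4 = 0  t=0,i=1
  .## -> #   bit 3 = 1  t=0,i=7
  .#. -> #   bit 2 = 1  t=0,i=4
  ..# -> #   bit 1 = 1  t=0,i=3
  ... -> .   bit 0 = 0  t=0,i=2
  bits 01101110 = 110

110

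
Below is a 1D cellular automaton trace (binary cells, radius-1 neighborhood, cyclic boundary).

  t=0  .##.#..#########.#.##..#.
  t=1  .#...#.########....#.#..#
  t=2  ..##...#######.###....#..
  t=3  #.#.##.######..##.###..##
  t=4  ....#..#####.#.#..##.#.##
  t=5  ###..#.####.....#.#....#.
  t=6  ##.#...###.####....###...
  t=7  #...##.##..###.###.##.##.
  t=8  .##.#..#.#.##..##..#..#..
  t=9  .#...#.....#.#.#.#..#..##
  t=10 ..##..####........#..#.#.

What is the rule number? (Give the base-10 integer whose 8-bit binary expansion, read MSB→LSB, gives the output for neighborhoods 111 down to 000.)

153

  ###|#  b7=1 t=0,i=8
  ##.|.  b6=0 t=0,i=2
  #.#|.  b5=0 t=0,i=3
  #..|#  b4=1 t=0,i=5
  .##|#  b3=1 t=0,i=1
  .#.|.  b2=0 t=0,i=4
  ..#|.  b1=0 t=0,i=0
  ...|#  b0=1 t=1,i=3
  bits 10011001 = 153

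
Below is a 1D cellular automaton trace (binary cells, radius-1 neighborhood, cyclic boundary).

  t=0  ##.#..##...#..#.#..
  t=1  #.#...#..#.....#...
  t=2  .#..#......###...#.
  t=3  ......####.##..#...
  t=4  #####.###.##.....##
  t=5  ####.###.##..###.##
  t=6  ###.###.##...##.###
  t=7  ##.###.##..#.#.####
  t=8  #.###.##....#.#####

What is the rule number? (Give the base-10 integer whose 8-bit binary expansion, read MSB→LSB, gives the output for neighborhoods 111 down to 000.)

  ### -> #   bit 7 = 1  t=2,i=12
  ##. -> .   bit 6 = 0  t=0,i=1
  #.# -> #   bit 5 = 1  t=0,i=2
  #.. -> .   bit 4 = 0  t=0,i=4
  .## -> #   bit 3 = 1  t=0,i=0
  .#. -> .   bit 2 = 0  t=0,i=3
  ..# -> .   bit 1 = 0  t=0,i=5
  ... -> #   bit 0 = 1  t=0,i=9
  bits 10101001 = 169

169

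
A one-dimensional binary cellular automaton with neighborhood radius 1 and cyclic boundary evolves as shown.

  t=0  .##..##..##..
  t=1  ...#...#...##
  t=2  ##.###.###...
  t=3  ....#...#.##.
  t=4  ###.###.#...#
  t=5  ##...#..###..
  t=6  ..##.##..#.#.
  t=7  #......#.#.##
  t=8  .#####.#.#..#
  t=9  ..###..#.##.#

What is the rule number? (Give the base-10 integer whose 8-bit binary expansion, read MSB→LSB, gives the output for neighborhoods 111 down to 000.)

149

  [7] ### => #  t=2,i=4
  [6] ##. => .  t=0,i=2
  [5] #.# => .  t=2,i=2
  [4] #.. => #  t=0,i=3
  [3] .## => .  t=0,i=1
  [2] .#. => #  t=1,i=3
  [1] ..# => .  t=0,i=0
  [0] ... => #  t=0,i=12
  bits 10010101 = 149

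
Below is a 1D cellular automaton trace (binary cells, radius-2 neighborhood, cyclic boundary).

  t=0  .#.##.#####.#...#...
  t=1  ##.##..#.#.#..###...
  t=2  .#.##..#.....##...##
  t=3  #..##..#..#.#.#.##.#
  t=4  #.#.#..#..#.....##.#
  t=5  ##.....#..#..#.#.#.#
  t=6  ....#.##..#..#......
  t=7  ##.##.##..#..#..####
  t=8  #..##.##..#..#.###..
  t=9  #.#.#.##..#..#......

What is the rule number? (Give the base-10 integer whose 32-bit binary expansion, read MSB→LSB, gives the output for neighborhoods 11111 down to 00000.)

  nb #####: next=.  (t=0,i=8, bit31=0)
  nb ####.: next=#  (t=0,i=9, bit30=1)
  nb ###.#: next=.  (t=0,i=10, bit29=0)
  nb ###..: next=.  (t=1,i=16, bit28=0)
  nb ##.##: next=.  (t=0,i=5, bit27=0)
  nb ##.#.: next=#  (t=0,i=11, bit26=1)
  nb ##..#: next=.  (t=1,i=5, bit25=0)
  nb ##...: next=.  (t=1,i=17, bit24=0)
  nb #.###: next=.  (t=0,i=6, bit23=0)
  nb #.##.: next=#  (t=0,i=3, bit22=1)
  nb #.#.#: next=.  (t=1,i=9, bit21=0)
  nb #.#..: next=.  (t=0,i=12, bit20=0)
  nb #..##: next=#  (t=1,i=13, bit19=1)
  nb #..#.: next=.  (t=1,i=6, bit18=0)
  nb #...#: next=#  (t=0,i=14, bit17=1)
  nb #....: next=.  (t=0,i=18, bit16=0)
  nb .####: next=#  (t=0,i=7, bit15=1)
  nb .###.: next=.  (t=1,i=15, bit14=0)
  nb .##.#: next=#  (t=0,i=4, bit13=1)
  nb .##..: next=#  (t=1,i=4, bit12=1)
  nb .#.##: next=.  (t=0,i=2, bit11=0)
  nb .#.#.: next=.  (t=1,i=8, bit10=0)
  nb .#..#: next=.  (t=1,i=12, bit9=0)
  nb .#...: next=.  (t=0,i=13, bit8=0)
  nb ..###: next=#  (t=1,i=14, bit7=1)
  nb ..##.: next=.  (t=1,i=0, bit6=0)
  nb ..#.#: next=#  (t=0,i=1, bit5=1)
  nb ..#..: next=#  (t=0,i=16, bit4=1)
  nb ...##: next=#  (t=1,i=19, bit3=1)
  nb ...#.: next=#  (t=0,i=0, bit2=1)
  nb ....#: next=.  (t=0,i=19, bit1=0)
  nb .....: next=#  (t=2,i=10, bit0=1)
  bits 01000100010010101011000010111101 = 1145745597

1145745597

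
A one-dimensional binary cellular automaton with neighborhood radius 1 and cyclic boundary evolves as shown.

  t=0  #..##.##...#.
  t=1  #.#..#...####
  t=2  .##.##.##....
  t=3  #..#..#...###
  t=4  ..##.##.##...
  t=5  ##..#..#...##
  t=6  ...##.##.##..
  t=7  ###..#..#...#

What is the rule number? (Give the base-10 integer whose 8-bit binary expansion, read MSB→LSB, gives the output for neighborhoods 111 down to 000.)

  ###|.  b7=0 t=1,i=10
  ##.|.  b6=0 t=0,i=4
  #.#|#  b5=1 t=0,i=5
  #..|.  b4=0 t=0,i=1
  .##|.  b3=0 t=0,i=3
  .#.|#  b2=1 t=0,i=0
  ..#|#  b1=1 t=0,i=2
  ...|#  b0=1 t=0,i=9
  bits 00100111 = 39

39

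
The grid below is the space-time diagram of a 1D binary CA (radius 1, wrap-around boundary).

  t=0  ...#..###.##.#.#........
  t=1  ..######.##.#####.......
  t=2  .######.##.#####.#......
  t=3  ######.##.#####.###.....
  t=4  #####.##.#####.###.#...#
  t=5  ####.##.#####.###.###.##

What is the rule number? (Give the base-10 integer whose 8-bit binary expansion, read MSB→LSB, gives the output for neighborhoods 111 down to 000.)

190

  ###|#  b7=1 t=0,i=7
  ##.|.  b6=0 t=0,i=8
  #.#|#  b5=1 t=0,i=9
  #..|#  b4=1 t=0,i=4
  .##|#  b3=1 t=0,i=6
  .#.|#  b2=1 t=0,i=3
  ..#|#  b1=1 t=0,i=2
  ...|.  b0=0 t=0,i=0
  bits 10111110 = 190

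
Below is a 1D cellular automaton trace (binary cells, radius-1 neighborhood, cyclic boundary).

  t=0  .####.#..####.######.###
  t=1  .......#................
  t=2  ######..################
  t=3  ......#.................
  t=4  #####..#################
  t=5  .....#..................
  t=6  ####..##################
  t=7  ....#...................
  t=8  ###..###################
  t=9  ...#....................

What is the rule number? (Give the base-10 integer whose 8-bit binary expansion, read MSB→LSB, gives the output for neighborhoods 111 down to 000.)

  ### -> .   bit 7 = 0  t=0,i=2
  ##. -> .   bit 6 = 0  t=0,i=4
  #.# -> .   bit 5 = 0  t=0,i=0
  #.. -> #   bit 4 = 1  t=0,i=7
  .## -> .   bit 3 = 0  t=0,i=1
  .#. -> .   bit 2 = 0  t=0,i=6
  ..# -> .   bit 1 = 0  t=0,i=8
  ... -> #   bit 0 = 1  t=1,i=0
  bits 00010001 = 17

17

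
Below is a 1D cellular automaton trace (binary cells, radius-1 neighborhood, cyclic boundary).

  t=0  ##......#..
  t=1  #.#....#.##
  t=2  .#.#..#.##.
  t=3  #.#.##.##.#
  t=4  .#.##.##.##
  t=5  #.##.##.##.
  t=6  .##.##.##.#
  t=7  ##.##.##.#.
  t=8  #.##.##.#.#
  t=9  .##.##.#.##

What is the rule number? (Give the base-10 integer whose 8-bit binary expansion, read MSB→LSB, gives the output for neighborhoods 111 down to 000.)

58

  [7] ### => .  t=1,i=10
  [6] ##. => .  t=0,i=1
  [5] #.# => #  t=1,i=1
  [4] #.. => #  t=0,i=2
  [3] .## => #  t=0,i=0
  [2] .#. => .  t=0,i=8
  [1] ..# => #  t=0,i=7
  [0] ... => .  t=0,i=3
  bits 00111010 = 58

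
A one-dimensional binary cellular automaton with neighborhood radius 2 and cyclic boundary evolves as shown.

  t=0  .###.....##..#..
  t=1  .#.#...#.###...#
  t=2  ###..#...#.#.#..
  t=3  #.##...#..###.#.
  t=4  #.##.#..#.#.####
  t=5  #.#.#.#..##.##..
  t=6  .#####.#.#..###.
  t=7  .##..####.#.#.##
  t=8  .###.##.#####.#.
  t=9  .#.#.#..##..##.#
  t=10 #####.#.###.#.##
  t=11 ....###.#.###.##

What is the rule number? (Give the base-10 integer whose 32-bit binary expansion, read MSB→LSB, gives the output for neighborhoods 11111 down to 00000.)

  ##### -> .   bit 31 = 0  t=4,i=14
  ####. -> .   bit 30 = 0  t=4,i=15
  ###.# -> #   bit 29 = 1  t=3,i=12
  ###.. -> #   bit 28 = 1  t=0,i=3
  ##.## -> .   bit 27 = 0  t=4,i=1
  ##.#. -> #   bit 26 = 1  t=3,i=13
  ##..# -> #   bit 25 = 1  t=0,i=11
  ##... -> .   bit 24 = 0  t=0,i=4
  #.### -> #   bit 23 = 1  t=1,i=9
  #.##. -> #   bit 22 = 1  t=3,i=2
  #.#.# -> #   bit 21 = 1  t=1,i=1
  #.#.. -> .   bit 20 = 0  t=1,i=3
  #..## -> .   bit 19 = 0  t=2,i=15
  #..#. -> .   bit 18 = 0  t=0,i=12
  #...# -> #   bit 17 = 1  t=0,i=15
  #.... -> .   bit 16 = 0  t=0,i=5
  .#### -> #   bit 15 = 1  t=4,i=13
  .###. -> .   bit 14 = 0  t=0,i=2
  .##.# -> .   bit 13 = 0  t=4,i=3
  .##.. -> #   bit 12 = 1  t=0,i=10
  .#.## -> .   bit 11 = 0  t=1,i=8
  .#.#. -> #   bit 10 = 1  t=1,i=0
  .#..# -> #   bit 9 = 1  t=2,i=14
  .#... -> .   bit 8 = 0  t=0,i=14
  ..### -> #   bit 7 = 1  t=0,i=1
  ..##. -> #   bit 6 = 1  t=0,i=9
  ..#.# -> .   bit 5 = 0  t=1,i=7
  ..#.. -> .   bit 4 = 0  t=0,i=13
  ...## -> .   bit 3 = 0  t=0,i=0
  ...#. -> .   bit 2 = 0  t=1,i=6
  ....# -> #   bit 1 = 1  t=0,i=7
  ..... -> .   bit 0 = 0  t=0,i=6
  bits 00110110111000101001011011000010 = 920819394

920819394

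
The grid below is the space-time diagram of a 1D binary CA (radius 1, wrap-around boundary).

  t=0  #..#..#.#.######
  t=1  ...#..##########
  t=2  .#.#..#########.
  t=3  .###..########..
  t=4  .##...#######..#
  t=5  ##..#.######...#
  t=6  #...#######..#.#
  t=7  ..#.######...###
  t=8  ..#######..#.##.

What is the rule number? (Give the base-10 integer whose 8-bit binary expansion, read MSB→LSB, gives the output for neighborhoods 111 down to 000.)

173

  nb ###: next=#  (t=0,i=11, bit7=1)
  nb ##.: next=.  (t=0,i=0, bit6=0)
  nb #.#: next=#  (t=0,i=7, bit5=1)
  nb #..: next=.  (t=0,i=1, bit4=0)
  nb .##: next=#  (t=0,i=10, bit3=1)
  nb .#.: next=#  (t=0,i=3, bit2=1)
  nb ..#: next=.  (t=0,i=2, bit1=0)
  nb ...: next=#  (t=1,i=1, bit0=1)
  bits 10101101 = 173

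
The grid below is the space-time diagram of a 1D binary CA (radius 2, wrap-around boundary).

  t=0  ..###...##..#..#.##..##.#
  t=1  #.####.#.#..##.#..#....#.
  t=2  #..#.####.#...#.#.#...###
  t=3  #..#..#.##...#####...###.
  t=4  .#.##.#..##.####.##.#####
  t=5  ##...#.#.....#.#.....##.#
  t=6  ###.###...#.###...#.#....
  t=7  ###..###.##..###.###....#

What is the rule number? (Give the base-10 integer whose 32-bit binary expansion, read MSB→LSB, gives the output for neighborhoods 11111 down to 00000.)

3038828221

  [31] ##### => #  t=3,i=15
  [30] ####. => .  t=1,i=4
  [29] ###.# => #  t=1,i=5
  [28] ###.. => #  t=0,i=4
  [27] ##.## => .  t=4,i=11
  [26] ##.#. => #  t=0,i=23
  [25] ##..# => .  t=0,i=10
  [24] ##... => #  t=0,i=5
  [23] #.### => .  t=1,i=2
  [22] #.##. => .  t=0,i=17
  [21] #.#.# => #  t=1,i=0
  [20] #.#.. => .  t=0,i=24
  [19] #..## => .  t=0,i=1
  [18] #..#. => .  t=0,i=11
  [17] #...# => .  t=0,i=6
  [16] #.... => .  t=1,i=20
  [15] .#### => #  t=1,i=3
  [14] .###. => #  t=0,i=3
  [13] .##.# => .  t=0,i=22
  [12] .##.. => #  t=0,i=9
  [11] .#.## => .  t=0,i=16
  [10] .#.#. => #  t=1,i=8
  [9] .#..# => #  t=0,i=0
  [8] .#... => .  t=1,i=19
  [7] ..### => #  t=0,i=2
  [6] ..##. => .  t=0,i=8
  [5] ..#.# => #  t=0,i=15
  [4] ..#.. => #  t=0,i=12
  [3] ...## => #  t=0,i=7
  [2] ...#. => #  t=1,i=22
  [1] ....# => .  t=1,i=21
  [0] ..... => #  t=5,i=10
  bits 10110101001000001101011010111101 = 3038828221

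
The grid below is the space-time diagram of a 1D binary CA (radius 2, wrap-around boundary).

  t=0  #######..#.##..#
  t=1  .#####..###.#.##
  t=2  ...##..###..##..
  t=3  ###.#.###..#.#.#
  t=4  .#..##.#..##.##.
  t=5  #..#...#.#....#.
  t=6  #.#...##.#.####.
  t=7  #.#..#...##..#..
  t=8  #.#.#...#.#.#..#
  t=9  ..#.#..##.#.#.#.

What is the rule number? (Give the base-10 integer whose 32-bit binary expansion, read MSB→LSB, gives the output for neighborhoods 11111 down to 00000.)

  nb #####: next=#  (t=0,i=1, bit31=1)
  nb ####.: next=#  (t=0,i=5, bit30=1)
  nb ###.#: next=.  (t=1,i=10, bit29=0)
  nb ###..: next=.  (t=0,i=6, bit28=0)
  nb ##.##: next=.  (t=1,i=0, bit27=0)
  nb ##.#.: next=.  (t=1,i=11, bit26=0)
  nb ##..#: next=.  (t=0,i=7, bit25=0)
  nb ##...: next=.  (t=2,i=14, bit24=0)
  nb #.###: next=.  (t=1,i=1, bit23=0)
  nb #.##.: next=.  (t=0,i=11, bit22=0)
  nb #.#.#: next=#  (t=1,i=12, bit21=1)
  nb #.#..: next=#  (t=4,i=7, bit20=1)
  nb #..##: next=#  (t=0,i=14, bit19=1)
  nb #..#.: next=#  (t=0,i=8, bit18=1)
  nb #...#: next=.  (t=5,i=5, bit17=0)
  nb #....: next=#  (t=2,i=15, bit16=1)
  nb .####: next=.  (t=0,i=0, bit15=0)
  nb .###.: next=#  (t=1,i=9, bit14=1)
  nb .##.#: next=.  (t=1,i=15, bit13=0)
  nb .##..: next=#  (t=0,i=12, bit12=1)
  nb .#.##: next=#  (t=0,i=10, bit11=1)
  nb .#.#.: next=.  (t=3,i=12, bit10=0)
  nb .#..#: next=.  (t=4,i=2, bit9=0)
  nb .#...: next=.  (t=5,i=4, bit8=0)
  nb ..###: next=#  (t=0,i=15, bit7=1)
  nb ..##.: next=.  (t=2,i=3, bit6=0)
  nb ..#.#: next=#  (t=0,i=9, bit5=1)
  nb ..#..: next=.  (t=4,i=1, bit4=0)
  nb ...##: next=#  (t=2,i=2, bit3=1)
  nb ...#.: next=#  (t=5,i=6, bit2=1)
  nb ....#: next=#  (t=2,i=1, bit1=1)
  nb .....: next=#  (t=2,i=0, bit0=1)
  bits 11000000001111010101100010101111 = 3225245871

3225245871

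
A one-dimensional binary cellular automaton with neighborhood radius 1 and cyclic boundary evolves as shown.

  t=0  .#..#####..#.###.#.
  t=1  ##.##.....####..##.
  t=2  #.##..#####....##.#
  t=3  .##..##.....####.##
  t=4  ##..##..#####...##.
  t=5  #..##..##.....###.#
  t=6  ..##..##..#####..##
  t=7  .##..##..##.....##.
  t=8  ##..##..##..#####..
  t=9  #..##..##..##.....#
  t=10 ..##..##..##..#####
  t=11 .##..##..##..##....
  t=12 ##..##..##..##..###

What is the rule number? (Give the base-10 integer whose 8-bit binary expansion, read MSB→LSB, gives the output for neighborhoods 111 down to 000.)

47

  ###|.  b7=0 t=0,i=5
  ##.|.  b6=0 t=0,i=8
  #.#|#  b5=1 t=0,i=12
  #..|.  b4=0 t=0,i=2
  .##|#  b3=1 t=0,i=4
  .#.|#  b2=1 t=0,i=1
  ..#|#  b1=1 t=0,i=0
  ...|#  b0=1 t=1,i=6
  bits 00101111 = 47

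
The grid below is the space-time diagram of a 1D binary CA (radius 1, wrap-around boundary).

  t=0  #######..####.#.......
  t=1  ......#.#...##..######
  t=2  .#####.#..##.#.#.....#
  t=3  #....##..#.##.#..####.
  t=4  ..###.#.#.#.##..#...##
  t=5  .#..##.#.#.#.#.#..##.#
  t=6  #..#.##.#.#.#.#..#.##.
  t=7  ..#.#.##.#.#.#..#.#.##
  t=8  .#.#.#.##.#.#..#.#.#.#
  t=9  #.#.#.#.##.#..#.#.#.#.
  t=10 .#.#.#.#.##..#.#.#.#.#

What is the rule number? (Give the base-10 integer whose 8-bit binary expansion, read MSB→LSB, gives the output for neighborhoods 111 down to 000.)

99

  ### -> .   bit 7 = 0  t=0,i=1
  ##. -> #   bit 6 = 1  t=0,i=6
  #.# -> #   bit 5 = 1  t=0,i=13
  #.. -> .   bit 4 = 0  t=0,i=7
  .## -> .   bit 3 = 0  t=0,i=0
  .#. -> .   bit 2 = 0  t=0,i=14
  ..# -> #   bit 1 = 1  t=0,i=8
  ... -> #   bit 0 = 1  t=0,i=16
  bits 01100011 = 99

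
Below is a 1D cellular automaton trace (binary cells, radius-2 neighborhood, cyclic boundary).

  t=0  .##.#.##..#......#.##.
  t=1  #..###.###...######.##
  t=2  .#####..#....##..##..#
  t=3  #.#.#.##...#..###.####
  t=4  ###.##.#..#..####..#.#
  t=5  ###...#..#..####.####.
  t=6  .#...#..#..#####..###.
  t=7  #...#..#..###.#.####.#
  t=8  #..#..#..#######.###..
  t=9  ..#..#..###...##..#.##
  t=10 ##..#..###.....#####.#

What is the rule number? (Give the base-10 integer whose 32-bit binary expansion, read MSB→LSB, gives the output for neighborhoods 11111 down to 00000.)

1714215079

  nb #####: next=.  (t=1,i=15, bit31=0)
  nb ####.: next=#  (t=1,i=17, bit30=1)
  nb ###.#: next=#  (t=1,i=5, bit29=1)
  nb ###..: next=.  (t=1,i=0, bit28=0)
  nb ##.##: next=.  (t=1,i=6, bit27=0)
  nb ##.#.: next=#  (t=0,i=3, bit26=1)
  nb ##..#: next=#  (t=0,i=8, bit25=1)
  nb ##...: next=.  (t=1,i=10, bit24=0)
  nb #.###: next=.  (t=1,i=7, bit23=0)
  nb #.##.: next=.  (t=0,i=6, bit22=0)
  nb #.#.#: next=#  (t=0,i=4, bit21=1)
  nb #.#..: next=.  (t=4,i=7, bit20=0)
  nb #..##: next=#  (t=0,i=0, bit19=1)
  nb #..#.: next=#  (t=0,i=9, bit18=1)
  nb #...#: next=.  (t=1,i=11, bit17=0)
  nb #....: next=.  (t=0,i=12, bit16=0)
  nb .####: next=#  (t=1,i=14, bit15=1)
  nb .###.: next=#  (t=1,i=4, bit14=1)
  nb .##.#: next=.  (t=0,i=2, bit13=0)
  nb .##..: next=#  (t=0,i=7, bit12=1)
  nb .#.##: next=#  (t=0,i=5, bit11=1)
  nb .#.#.: next=.  (t=3,i=3, bit10=0)
  nb .#..#: next=.  (t=3,i=12, bit9=0)
  nb .#...: next=.  (t=0,i=11, bit8=0)
  nb ..###: next=#  (t=1,i=3, bit7=1)
  nb ..##.: next=.  (t=0,i=1, bit6=0)
  nb ..#.#: next=#  (t=0,i=17, bit5=1)
  nb ..#..: next=.  (t=0,i=10, bit4=0)
  nb ...##: next=.  (t=1,i=12, bit3=0)
  nb ...#.: next=#  (t=0,i=16, bit2=1)
  nb ....#: next=#  (t=0,i=15, bit1=1)
  nb .....: next=#  (t=0,i=13, bit0=1)
  bits 01100110001011001101100010100111 = 1714215079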